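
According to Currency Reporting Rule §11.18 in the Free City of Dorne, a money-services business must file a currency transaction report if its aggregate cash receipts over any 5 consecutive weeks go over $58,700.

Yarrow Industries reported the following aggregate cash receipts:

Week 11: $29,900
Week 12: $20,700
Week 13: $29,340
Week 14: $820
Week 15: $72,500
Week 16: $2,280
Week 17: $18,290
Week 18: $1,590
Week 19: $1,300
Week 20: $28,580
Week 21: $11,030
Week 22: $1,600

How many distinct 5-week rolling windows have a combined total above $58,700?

6

Week 11–Week 15: $29,900 + $20,700 + $29,340 + $820 + $72,500 = $153,260 (over)
Week 12–Week 16: $20,700 + $29,340 + $820 + $72,500 + $2,280 = $125,640 (over)
Week 13–Week 17: $29,340 + $820 + $72,500 + $2,280 + $18,290 = $123,230 (over)
Week 14–Week 18: $820 + $72,500 + $2,280 + $18,290 + $1,590 = $95,480 (over)
Week 15–Week 19: $72,500 + $2,280 + $18,290 + $1,590 + $1,300 = $95,960 (over)
Week 16–Week 20: $2,280 + $18,290 + $1,590 + $1,300 + $28,580 = $52,040 (under)
Week 17–Week 21: $18,290 + $1,590 + $1,300 + $28,580 + $11,030 = $60,790 (over)
Week 18–Week 22: $1,590 + $1,300 + $28,580 + $11,030 + $1,600 = $44,100 (under)
6 windows exceed the threshold.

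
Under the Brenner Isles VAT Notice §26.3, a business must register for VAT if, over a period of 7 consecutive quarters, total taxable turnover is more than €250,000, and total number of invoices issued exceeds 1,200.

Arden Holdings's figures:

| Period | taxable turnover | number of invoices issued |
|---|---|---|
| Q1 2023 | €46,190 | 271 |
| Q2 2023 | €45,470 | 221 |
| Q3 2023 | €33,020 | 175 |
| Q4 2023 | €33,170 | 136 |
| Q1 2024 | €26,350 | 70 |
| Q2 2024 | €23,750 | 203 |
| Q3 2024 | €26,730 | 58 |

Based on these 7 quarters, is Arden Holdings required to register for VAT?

No

Total taxable turnover: €46,190 + €45,470 + €33,020 + €33,170 + €26,350 + €23,750 + €26,730 = €234,680 (≤ €250,000).
Total number of invoices issued: 271 + 221 + 175 + 136 + 70 + 203 + 58 = 1,134 (≤ 1,200).
The test is 'and': the rule requires both, and at least one is not exceeded.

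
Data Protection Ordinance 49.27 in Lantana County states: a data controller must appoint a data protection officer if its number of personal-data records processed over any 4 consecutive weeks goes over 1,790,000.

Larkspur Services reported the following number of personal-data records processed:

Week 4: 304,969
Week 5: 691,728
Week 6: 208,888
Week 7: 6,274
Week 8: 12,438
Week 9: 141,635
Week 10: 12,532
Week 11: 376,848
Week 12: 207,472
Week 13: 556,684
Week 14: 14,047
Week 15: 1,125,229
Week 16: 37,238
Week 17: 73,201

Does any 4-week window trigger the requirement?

Yes

Week 4–Week 7: 304,969 + 691,728 + 208,888 + 6,274 = 1,211,859 (under)
Week 5–Week 8: 691,728 + 208,888 + 6,274 + 12,438 = 919,328 (under)
Week 6–Week 9: 208,888 + 6,274 + 12,438 + 141,635 = 369,235 (under)
Week 7–Week 10: 6,274 + 12,438 + 141,635 + 12,532 = 172,879 (under)
Week 8–Week 11: 12,438 + 141,635 + 12,532 + 376,848 = 543,453 (under)
Week 9–Week 12: 141,635 + 12,532 + 376,848 + 207,472 = 738,487 (under)
Week 10–Week 13: 12,532 + 376,848 + 207,472 + 556,684 = 1,153,536 (under)
Week 11–Week 14: 376,848 + 207,472 + 556,684 + 14,047 = 1,155,051 (under)
Week 12–Week 15: 207,472 + 556,684 + 14,047 + 1,125,229 = 1,903,432 (over)
Week 13–Week 16: 556,684 + 14,047 + 1,125,229 + 37,238 = 1,733,198 (under)
Week 14–Week 17: 14,047 + 1,125,229 + 37,238 + 73,201 = 1,249,715 (under)
At least one window exceeds 1,790,000.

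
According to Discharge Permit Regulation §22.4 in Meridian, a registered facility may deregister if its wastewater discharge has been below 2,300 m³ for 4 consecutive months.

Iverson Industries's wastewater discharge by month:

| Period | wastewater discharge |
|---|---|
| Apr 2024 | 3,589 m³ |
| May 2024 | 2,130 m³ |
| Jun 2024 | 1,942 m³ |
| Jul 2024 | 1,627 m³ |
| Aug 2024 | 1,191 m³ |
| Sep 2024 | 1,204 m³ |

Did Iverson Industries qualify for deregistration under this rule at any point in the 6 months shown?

Yes

Months below 2,300 m³: May 2024, Jun 2024, Jul 2024, Aug 2024, Sep 2024.
Longest run of consecutive months below the threshold: 5.
5 ≥ 4, so Iverson Industries became eligible.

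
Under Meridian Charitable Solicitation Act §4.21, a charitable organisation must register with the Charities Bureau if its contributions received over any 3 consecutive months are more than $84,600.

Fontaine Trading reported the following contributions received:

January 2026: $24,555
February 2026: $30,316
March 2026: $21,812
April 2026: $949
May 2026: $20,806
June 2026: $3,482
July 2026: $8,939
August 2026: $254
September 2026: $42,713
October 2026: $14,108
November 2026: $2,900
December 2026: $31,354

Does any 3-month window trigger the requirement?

January 2026–March 2026: $24,555 + $30,316 + $21,812 = $76,683 (under)
February 2026–April 2026: $30,316 + $21,812 + $949 = $53,077 (under)
March 2026–May 2026: $21,812 + $949 + $20,806 = $43,567 (under)
April 2026–June 2026: $949 + $20,806 + $3,482 = $25,237 (under)
May 2026–July 2026: $20,806 + $3,482 + $8,939 = $33,227 (under)
June 2026–August 2026: $3,482 + $8,939 + $254 = $12,675 (under)
July 2026–September 2026: $8,939 + $254 + $42,713 = $51,906 (under)
August 2026–October 2026: $254 + $42,713 + $14,108 = $57,075 (under)
September 2026–November 2026: $42,713 + $14,108 + $2,900 = $59,721 (under)
October 2026–December 2026: $14,108 + $2,900 + $31,354 = $48,362 (under)
No window exceeds $84,600.

No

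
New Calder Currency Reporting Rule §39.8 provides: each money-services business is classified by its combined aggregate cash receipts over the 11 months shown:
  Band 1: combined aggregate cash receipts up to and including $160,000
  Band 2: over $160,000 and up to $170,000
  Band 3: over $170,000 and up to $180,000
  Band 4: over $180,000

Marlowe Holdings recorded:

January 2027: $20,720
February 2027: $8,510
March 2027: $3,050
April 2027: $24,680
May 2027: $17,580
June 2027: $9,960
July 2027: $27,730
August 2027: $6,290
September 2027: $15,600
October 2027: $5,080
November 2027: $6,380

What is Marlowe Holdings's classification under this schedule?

Band 1

Combined aggregate cash receipts: $20,720 + $8,510 + $3,050 + $24,680 + $17,580 + $9,960 + $27,730 + $6,290 + $15,600 + $5,080 + $6,380 = $145,580.
$145,580 ≤ $160,000, so Band 1 applies.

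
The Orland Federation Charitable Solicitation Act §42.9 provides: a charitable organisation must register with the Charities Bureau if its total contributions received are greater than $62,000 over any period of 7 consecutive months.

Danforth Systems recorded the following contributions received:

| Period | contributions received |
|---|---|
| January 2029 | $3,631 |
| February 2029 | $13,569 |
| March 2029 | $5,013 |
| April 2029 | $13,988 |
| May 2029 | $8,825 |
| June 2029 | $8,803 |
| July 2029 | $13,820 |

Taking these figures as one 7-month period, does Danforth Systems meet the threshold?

Total contributions received: $3,631 + $13,569 + $5,013 + $13,988 + $8,825 + $8,803 + $13,820 = $67,649.
$67,649 > $62,000, so the threshold is exceeded.

Yes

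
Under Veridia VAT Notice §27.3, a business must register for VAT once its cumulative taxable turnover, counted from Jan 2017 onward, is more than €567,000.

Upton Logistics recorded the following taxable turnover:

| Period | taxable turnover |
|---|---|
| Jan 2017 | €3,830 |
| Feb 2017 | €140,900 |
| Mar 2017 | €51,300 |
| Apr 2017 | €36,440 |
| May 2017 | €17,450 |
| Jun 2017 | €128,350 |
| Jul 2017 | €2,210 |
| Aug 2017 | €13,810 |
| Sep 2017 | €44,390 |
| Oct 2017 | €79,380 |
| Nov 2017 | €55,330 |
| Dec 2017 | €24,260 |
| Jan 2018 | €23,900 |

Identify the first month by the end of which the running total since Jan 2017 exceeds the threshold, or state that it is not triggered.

Nov 2017

Through Jan 2017: €3,830
Through Feb 2017: €144,730
Through Mar 2017: €196,030
Through Apr 2017: €232,470
Through May 2017: €249,920
Through Jun 2017: €378,270
Through Jul 2017: €380,480
Through Aug 2017: €394,290
Through Sep 2017: €438,680
Through Oct 2017: €518,060
Through Nov 2017: €573,390 ← exceeds threshold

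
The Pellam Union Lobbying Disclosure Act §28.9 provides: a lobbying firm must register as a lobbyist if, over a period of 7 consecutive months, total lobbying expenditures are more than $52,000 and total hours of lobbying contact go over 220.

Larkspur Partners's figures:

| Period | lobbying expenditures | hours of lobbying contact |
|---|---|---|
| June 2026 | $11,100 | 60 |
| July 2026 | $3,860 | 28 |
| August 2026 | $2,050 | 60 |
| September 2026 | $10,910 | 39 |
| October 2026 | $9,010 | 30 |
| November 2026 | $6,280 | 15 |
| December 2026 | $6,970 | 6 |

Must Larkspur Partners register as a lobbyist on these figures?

Total lobbying expenditures: $11,100 + $3,860 + $2,050 + $10,910 + $9,010 + $6,280 + $6,970 = $50,180 (≤ $52,000).
Total hours of lobbying contact: 60 + 28 + 60 + 39 + 30 + 15 + 6 = 238 (> 220).
The test is 'and': the rule requires both, and at least one is not exceeded.

No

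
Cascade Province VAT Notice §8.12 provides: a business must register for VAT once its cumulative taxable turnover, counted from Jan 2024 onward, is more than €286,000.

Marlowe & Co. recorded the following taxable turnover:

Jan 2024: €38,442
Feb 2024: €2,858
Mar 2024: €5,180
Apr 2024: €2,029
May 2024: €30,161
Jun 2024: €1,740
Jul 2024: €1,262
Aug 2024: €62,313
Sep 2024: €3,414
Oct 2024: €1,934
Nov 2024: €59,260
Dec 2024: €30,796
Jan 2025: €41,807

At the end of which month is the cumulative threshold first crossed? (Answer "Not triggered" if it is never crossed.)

Through Jan 2024: €38,442
Through Feb 2024: €41,300
Through Mar 2024: €46,480
Through Apr 2024: €48,509
Through May 2024: €78,670
Through Jun 2024: €80,410
Through Jul 2024: €81,672
Through Aug 2024: €143,985
Through Sep 2024: €147,399
Through Oct 2024: €149,333
Through Nov 2024: €208,593
Through Dec 2024: €239,389
Through Jan 2025: €281,196
Final cumulative total €281,196 ≤ €286,000; the threshold is never exceeded.

Not triggered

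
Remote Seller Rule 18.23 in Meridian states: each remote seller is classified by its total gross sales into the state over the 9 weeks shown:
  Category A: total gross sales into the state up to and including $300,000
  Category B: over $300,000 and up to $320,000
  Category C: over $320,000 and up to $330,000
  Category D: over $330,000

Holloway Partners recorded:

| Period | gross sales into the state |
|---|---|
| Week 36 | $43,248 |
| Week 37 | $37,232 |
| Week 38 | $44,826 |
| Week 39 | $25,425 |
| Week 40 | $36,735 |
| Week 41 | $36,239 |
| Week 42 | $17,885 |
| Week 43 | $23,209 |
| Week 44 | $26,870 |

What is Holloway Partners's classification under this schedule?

Category A

Total gross sales into the state: $43,248 + $37,232 + $44,826 + $25,425 + $36,735 + $36,239 + $17,885 + $23,209 + $26,870 = $291,669.
$291,669 ≤ $300,000, so Category A applies.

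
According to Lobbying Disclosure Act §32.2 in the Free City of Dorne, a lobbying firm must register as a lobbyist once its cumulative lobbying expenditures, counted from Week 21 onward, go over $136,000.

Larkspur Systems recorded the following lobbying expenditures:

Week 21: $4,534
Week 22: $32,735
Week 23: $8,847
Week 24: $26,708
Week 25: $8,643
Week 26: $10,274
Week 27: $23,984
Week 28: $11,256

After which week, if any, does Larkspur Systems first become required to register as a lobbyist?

Through Week 21: $4,534
Through Week 22: $37,269
Through Week 23: $46,116
Through Week 24: $72,824
Through Week 25: $81,467
Through Week 26: $91,741
Through Week 27: $115,725
Through Week 28: $126,981
Final cumulative total $126,981 ≤ $136,000; the threshold is never exceeded.

Not triggered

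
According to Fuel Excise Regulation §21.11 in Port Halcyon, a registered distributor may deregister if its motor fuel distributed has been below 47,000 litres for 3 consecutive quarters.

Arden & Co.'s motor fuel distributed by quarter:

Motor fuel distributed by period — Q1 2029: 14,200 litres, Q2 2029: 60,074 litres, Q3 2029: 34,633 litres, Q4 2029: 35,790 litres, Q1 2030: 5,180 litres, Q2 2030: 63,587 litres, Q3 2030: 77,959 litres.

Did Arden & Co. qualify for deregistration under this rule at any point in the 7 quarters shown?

Yes

Quarters below 47,000 litres: Q1 2029, Q3 2029, Q4 2029, Q1 2030.
Longest run of consecutive quarters below the threshold: 3.
3 ≥ 3, so Arden & Co. became eligible.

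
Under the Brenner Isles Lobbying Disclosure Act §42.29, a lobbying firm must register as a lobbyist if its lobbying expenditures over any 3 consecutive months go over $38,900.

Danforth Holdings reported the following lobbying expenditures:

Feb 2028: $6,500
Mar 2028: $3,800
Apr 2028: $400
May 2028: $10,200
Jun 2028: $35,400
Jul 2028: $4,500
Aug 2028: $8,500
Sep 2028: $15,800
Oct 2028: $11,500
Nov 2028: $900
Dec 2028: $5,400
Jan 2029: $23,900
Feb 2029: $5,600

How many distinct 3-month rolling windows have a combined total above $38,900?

Feb 2028–Apr 2028: $6,500 + $3,800 + $400 = $10,700 (under)
Mar 2028–May 2028: $3,800 + $400 + $10,200 = $14,400 (under)
Apr 2028–Jun 2028: $400 + $10,200 + $35,400 = $46,000 (over)
May 2028–Jul 2028: $10,200 + $35,400 + $4,500 = $50,100 (over)
Jun 2028–Aug 2028: $35,400 + $4,500 + $8,500 = $48,400 (over)
Jul 2028–Sep 2028: $4,500 + $8,500 + $15,800 = $28,800 (under)
Aug 2028–Oct 2028: $8,500 + $15,800 + $11,500 = $35,800 (under)
Sep 2028–Nov 2028: $15,800 + $11,500 + $900 = $28,200 (under)
Oct 2028–Dec 2028: $11,500 + $900 + $5,400 = $17,800 (under)
Nov 2028–Jan 2029: $900 + $5,400 + $23,900 = $30,200 (under)
Dec 2028–Feb 2029: $5,400 + $23,900 + $5,600 = $34,900 (under)
3 windows exceed the threshold.

3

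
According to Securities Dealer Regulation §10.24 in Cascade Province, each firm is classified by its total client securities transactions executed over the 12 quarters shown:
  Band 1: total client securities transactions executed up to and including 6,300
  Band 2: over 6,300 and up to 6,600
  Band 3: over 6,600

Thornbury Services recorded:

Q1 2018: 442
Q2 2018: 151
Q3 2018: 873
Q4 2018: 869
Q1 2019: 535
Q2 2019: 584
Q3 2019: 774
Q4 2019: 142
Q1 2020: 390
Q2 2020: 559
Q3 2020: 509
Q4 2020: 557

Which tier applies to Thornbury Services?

Band 2

Total client securities transactions executed: 442 + 151 + 873 + 869 + 535 + 584 + 774 + 142 + 390 + 559 + 509 + 557 = 6,385.
6,300 < 6,385 ≤ 6,600, so Band 2 applies.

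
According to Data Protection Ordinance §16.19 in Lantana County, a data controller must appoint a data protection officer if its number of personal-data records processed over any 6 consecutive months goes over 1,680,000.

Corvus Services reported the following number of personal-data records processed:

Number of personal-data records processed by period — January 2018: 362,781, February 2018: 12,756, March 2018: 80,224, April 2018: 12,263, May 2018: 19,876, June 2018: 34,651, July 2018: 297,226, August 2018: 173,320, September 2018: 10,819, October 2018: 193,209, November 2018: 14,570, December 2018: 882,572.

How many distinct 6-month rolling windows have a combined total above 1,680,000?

0

January 2018–June 2018: 362,781 + 12,756 + 80,224 + 12,263 + 19,876 + 34,651 = 522,551 (under)
February 2018–July 2018: 12,756 + 80,224 + 12,263 + 19,876 + 34,651 + 297,226 = 456,996 (under)
March 2018–August 2018: 80,224 + 12,263 + 19,876 + 34,651 + 297,226 + 173,320 = 617,560 (under)
April 2018–September 2018: 12,263 + 19,876 + 34,651 + 297,226 + 173,320 + 10,819 = 548,155 (under)
May 2018–October 2018: 19,876 + 34,651 + 297,226 + 173,320 + 10,819 + 193,209 = 729,101 (under)
June 2018–November 2018: 34,651 + 297,226 + 173,320 + 10,819 + 193,209 + 14,570 = 723,795 (under)
July 2018–December 2018: 297,226 + 173,320 + 10,819 + 193,209 + 14,570 + 882,572 = 1,571,716 (under)
0 windows exceed the threshold.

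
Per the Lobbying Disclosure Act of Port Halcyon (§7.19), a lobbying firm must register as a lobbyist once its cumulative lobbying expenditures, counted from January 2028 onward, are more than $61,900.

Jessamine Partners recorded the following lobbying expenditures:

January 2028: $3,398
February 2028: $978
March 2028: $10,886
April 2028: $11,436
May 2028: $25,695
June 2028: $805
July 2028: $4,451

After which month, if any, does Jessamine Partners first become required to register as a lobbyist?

Not triggered

Through January 2028: $3,398
Through February 2028: $4,376
Through March 2028: $15,262
Through April 2028: $26,698
Through May 2028: $52,393
Through June 2028: $53,198
Through July 2028: $57,649
Final cumulative total $57,649 ≤ $61,900; the threshold is never exceeded.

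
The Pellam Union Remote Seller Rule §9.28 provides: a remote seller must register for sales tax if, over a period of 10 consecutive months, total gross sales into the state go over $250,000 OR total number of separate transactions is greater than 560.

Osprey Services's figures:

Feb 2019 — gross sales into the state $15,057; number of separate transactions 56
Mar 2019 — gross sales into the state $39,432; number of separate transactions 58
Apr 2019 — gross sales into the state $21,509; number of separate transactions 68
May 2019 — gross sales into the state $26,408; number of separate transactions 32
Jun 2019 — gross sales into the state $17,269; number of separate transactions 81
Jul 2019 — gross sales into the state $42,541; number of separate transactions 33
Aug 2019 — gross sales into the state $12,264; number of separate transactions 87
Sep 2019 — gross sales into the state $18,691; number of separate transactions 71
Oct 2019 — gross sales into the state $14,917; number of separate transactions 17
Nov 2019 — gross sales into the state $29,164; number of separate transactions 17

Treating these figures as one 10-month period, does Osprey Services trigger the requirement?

Total gross sales into the state: $15,057 + $39,432 + $21,509 + $26,408 + $17,269 + $42,541 + $12,264 + $18,691 + $14,917 + $29,164 = $237,252 (≤ $250,000).
Total number of separate transactions: 56 + 58 + 68 + 32 + 81 + 33 + 87 + 71 + 17 + 17 = 520 (≤ 560).
The test is 'or': neither threshold is exceeded.

No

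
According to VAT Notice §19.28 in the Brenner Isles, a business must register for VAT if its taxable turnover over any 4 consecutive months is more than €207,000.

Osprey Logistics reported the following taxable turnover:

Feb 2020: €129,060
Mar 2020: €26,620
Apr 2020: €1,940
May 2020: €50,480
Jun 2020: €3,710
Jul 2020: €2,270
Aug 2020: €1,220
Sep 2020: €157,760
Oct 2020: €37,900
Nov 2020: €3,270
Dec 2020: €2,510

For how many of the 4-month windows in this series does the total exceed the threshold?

1

Feb 2020–May 2020: €129,060 + €26,620 + €1,940 + €50,480 = €208,100 (over)
Mar 2020–Jun 2020: €26,620 + €1,940 + €50,480 + €3,710 = €82,750 (under)
Apr 2020–Jul 2020: €1,940 + €50,480 + €3,710 + €2,270 = €58,400 (under)
May 2020–Aug 2020: €50,480 + €3,710 + €2,270 + €1,220 = €57,680 (under)
Jun 2020–Sep 2020: €3,710 + €2,270 + €1,220 + €157,760 = €164,960 (under)
Jul 2020–Oct 2020: €2,270 + €1,220 + €157,760 + €37,900 = €199,150 (under)
Aug 2020–Nov 2020: €1,220 + €157,760 + €37,900 + €3,270 = €200,150 (under)
Sep 2020–Dec 2020: €157,760 + €37,900 + €3,270 + €2,510 = €201,440 (under)
1 window exceeds the threshold.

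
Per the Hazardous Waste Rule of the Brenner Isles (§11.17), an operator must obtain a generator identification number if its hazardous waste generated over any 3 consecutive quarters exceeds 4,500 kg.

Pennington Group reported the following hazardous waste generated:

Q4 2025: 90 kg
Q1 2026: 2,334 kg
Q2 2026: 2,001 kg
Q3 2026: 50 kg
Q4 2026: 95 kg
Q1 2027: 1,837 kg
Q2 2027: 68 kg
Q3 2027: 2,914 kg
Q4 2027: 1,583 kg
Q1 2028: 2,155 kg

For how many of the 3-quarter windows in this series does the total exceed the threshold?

Q4 2025–Q2 2026: 90 kg + 2,334 kg + 2,001 kg = 4,425 kg (under)
Q1 2026–Q3 2026: 2,334 kg + 2,001 kg + 50 kg = 4,385 kg (under)
Q2 2026–Q4 2026: 2,001 kg + 50 kg + 95 kg = 2,146 kg (under)
Q3 2026–Q1 2027: 50 kg + 95 kg + 1,837 kg = 1,982 kg (under)
Q4 2026–Q2 2027: 95 kg + 1,837 kg + 68 kg = 2,000 kg (under)
Q1 2027–Q3 2027: 1,837 kg + 68 kg + 2,914 kg = 4,819 kg (over)
Q2 2027–Q4 2027: 68 kg + 2,914 kg + 1,583 kg = 4,565 kg (over)
Q3 2027–Q1 2028: 2,914 kg + 1,583 kg + 2,155 kg = 6,652 kg (over)
3 windows exceed the threshold.

3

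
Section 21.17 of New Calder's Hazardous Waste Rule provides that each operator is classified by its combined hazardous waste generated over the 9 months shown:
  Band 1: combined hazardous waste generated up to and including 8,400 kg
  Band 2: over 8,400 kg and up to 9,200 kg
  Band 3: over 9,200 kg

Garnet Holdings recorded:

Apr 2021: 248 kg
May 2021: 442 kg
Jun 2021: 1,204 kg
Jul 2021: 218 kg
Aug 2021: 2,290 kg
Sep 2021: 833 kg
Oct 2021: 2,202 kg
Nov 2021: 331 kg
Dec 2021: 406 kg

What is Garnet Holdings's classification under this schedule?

Band 1

Combined hazardous waste generated: 248 kg + 442 kg + 1,204 kg + 218 kg + 2,290 kg + 833 kg + 2,202 kg + 331 kg + 406 kg = 8,174 kg.
8,174 kg ≤ 8,400 kg, so Band 1 applies.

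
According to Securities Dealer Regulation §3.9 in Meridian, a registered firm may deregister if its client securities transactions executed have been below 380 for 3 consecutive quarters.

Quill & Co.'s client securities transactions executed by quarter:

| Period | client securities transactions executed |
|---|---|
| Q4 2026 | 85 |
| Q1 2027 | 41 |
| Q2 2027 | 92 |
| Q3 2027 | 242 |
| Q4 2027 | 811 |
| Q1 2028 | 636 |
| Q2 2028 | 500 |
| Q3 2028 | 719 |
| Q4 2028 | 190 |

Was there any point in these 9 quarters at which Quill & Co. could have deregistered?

Yes

Quarters below 380: Q4 2026, Q1 2027, Q2 2027, Q3 2027, Q4 2028.
Longest run of consecutive quarters below the threshold: 4.
4 ≥ 3, so Quill & Co. became eligible.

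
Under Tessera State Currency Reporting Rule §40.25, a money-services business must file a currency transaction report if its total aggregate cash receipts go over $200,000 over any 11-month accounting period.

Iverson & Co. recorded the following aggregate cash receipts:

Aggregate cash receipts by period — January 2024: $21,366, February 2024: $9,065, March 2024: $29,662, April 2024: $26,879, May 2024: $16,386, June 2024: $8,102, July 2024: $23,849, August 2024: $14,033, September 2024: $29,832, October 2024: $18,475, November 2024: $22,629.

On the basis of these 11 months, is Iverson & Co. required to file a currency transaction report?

Yes

Total aggregate cash receipts: $21,366 + $9,065 + $29,662 + $26,879 + $16,386 + $8,102 + $23,849 + $14,033 + $29,832 + $18,475 + $22,629 = $220,278.
$220,278 > $200,000, so the threshold is exceeded.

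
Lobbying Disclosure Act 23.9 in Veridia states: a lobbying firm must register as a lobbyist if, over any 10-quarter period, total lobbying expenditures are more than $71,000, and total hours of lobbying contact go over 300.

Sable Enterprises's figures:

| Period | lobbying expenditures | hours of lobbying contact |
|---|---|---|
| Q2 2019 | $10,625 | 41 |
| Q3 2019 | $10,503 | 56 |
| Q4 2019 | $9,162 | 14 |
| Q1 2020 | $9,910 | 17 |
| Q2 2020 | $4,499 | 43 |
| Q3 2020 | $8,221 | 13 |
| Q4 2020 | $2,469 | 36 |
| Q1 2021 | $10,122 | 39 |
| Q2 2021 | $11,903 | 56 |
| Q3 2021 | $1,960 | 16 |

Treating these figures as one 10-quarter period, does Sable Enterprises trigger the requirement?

Yes

Total lobbying expenditures: $10,625 + $10,503 + $9,162 + $9,910 + $4,499 + $8,221 + $2,469 + $10,122 + $11,903 + $1,960 = $79,374 (> $71,000).
Total hours of lobbying contact: 41 + 56 + 14 + 17 + 43 + 13 + 36 + 39 + 56 + 16 = 331 (> 300).
The test is 'and': both thresholds are exceeded.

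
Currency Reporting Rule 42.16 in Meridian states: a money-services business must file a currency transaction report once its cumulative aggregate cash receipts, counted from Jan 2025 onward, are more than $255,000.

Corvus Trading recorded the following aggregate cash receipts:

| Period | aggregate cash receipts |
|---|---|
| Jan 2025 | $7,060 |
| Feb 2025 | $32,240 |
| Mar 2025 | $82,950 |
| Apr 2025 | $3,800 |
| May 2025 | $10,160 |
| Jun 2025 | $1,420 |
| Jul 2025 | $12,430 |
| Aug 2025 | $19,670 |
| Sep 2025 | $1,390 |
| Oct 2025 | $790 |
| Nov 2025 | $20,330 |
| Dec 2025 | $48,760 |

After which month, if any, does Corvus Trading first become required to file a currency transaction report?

Not triggered

Through Jan 2025: $7,060
Through Feb 2025: $39,300
Through Mar 2025: $122,250
Through Apr 2025: $126,050
Through May 2025: $136,210
Through Jun 2025: $137,630
Through Jul 2025: $150,060
Through Aug 2025: $169,730
Through Sep 2025: $171,120
Through Oct 2025: $171,910
Through Nov 2025: $192,240
Through Dec 2025: $241,000
Final cumulative total $241,000 ≤ $255,000; the threshold is never exceeded.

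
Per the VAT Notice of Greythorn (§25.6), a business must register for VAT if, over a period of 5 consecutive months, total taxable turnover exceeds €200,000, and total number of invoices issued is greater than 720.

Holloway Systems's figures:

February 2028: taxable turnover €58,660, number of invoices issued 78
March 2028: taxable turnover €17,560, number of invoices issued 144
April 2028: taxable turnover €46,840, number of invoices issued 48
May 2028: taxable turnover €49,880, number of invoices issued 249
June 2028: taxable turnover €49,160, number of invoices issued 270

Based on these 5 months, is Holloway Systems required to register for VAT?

Total taxable turnover: €58,660 + €17,560 + €46,840 + €49,880 + €49,160 = €222,100 (> €200,000).
Total number of invoices issued: 78 + 144 + 48 + 249 + 270 = 789 (> 720).
The test is 'and': both thresholds are exceeded.

Yes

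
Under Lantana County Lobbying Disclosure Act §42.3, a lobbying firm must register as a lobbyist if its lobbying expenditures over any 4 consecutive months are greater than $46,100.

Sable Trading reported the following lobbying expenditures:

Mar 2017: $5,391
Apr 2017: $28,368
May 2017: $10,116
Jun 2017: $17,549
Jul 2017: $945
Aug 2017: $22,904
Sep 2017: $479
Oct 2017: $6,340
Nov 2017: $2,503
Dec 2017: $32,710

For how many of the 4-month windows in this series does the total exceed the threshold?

Mar 2017–Jun 2017: $5,391 + $28,368 + $10,116 + $17,549 = $61,424 (over)
Apr 2017–Jul 2017: $28,368 + $10,116 + $17,549 + $945 = $56,978 (over)
May 2017–Aug 2017: $10,116 + $17,549 + $945 + $22,904 = $51,514 (over)
Jun 2017–Sep 2017: $17,549 + $945 + $22,904 + $479 = $41,877 (under)
Jul 2017–Oct 2017: $945 + $22,904 + $479 + $6,340 = $30,668 (under)
Aug 2017–Nov 2017: $22,904 + $479 + $6,340 + $2,503 = $32,226 (under)
Sep 2017–Dec 2017: $479 + $6,340 + $2,503 + $32,710 = $42,032 (under)
3 windows exceed the threshold.

3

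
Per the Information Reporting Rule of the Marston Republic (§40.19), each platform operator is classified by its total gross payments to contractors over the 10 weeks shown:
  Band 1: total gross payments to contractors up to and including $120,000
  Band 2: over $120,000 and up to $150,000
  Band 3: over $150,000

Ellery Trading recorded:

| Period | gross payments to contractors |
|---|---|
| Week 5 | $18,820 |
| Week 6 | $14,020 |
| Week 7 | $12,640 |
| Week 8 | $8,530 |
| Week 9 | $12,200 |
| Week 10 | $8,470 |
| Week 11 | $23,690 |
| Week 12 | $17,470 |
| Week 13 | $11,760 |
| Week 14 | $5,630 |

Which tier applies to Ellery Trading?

Total gross payments to contractors: $18,820 + $14,020 + $12,640 + $8,530 + $12,200 + $8,470 + $23,690 + $17,470 + $11,760 + $5,630 = $133,230.
$120,000 < $133,230 ≤ $150,000, so Band 2 applies.

Band 2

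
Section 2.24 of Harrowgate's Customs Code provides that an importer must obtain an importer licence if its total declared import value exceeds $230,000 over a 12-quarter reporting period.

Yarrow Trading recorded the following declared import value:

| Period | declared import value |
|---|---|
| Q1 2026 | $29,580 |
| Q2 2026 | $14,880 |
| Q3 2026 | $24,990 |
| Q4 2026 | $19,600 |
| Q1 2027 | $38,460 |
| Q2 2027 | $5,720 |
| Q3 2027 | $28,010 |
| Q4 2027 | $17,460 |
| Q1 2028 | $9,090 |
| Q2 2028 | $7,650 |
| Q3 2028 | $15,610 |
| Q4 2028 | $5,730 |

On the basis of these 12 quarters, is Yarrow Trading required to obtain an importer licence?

No

Total declared import value: $29,580 + $14,880 + $24,990 + $19,600 + $38,460 + $5,720 + $28,010 + $17,460 + $9,090 + $7,650 + $15,610 + $5,730 = $216,780.
$216,780 ≤ $230,000, so the threshold is not exceeded.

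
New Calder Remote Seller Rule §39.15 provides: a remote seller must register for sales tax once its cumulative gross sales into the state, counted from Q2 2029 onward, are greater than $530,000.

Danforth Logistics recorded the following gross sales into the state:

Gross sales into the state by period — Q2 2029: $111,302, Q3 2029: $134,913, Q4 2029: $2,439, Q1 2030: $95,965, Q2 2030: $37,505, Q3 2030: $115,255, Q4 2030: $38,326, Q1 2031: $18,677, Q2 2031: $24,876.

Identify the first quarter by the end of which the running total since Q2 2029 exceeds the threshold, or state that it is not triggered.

Through Q2 2029: $111,302
Through Q3 2029: $246,215
Through Q4 2029: $248,654
Through Q1 2030: $344,619
Through Q2 2030: $382,124
Through Q3 2030: $497,379
Through Q4 2030: $535,705 ← exceeds threshold

Q4 2030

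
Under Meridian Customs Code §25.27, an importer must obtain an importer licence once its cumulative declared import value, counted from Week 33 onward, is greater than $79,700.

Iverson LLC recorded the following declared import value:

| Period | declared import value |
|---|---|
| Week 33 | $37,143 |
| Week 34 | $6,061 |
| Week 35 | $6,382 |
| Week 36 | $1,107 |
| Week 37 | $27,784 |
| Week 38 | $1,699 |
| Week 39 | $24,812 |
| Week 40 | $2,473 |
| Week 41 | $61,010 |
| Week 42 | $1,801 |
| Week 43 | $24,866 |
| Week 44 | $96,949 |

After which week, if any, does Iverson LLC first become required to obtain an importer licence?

Week 38

Through Week 33: $37,143
Through Week 34: $43,204
Through Week 35: $49,586
Through Week 36: $50,693
Through Week 37: $78,477
Through Week 38: $80,176 ← exceeds threshold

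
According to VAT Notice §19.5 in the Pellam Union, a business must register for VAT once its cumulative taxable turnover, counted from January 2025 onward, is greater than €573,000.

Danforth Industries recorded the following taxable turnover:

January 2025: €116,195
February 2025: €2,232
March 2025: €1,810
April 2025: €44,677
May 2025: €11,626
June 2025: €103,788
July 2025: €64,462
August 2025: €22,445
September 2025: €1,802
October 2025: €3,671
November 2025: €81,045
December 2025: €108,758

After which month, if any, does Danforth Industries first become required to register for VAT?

Not triggered

Through January 2025: €116,195
Through February 2025: €118,427
Through March 2025: €120,237
Through April 2025: €164,914
Through May 2025: €176,540
Through June 2025: €280,328
Through July 2025: €344,790
Through August 2025: €367,235
Through September 2025: €369,037
Through October 2025: €372,708
Through November 2025: €453,753
Through December 2025: €562,511
Final cumulative total €562,511 ≤ €573,000; the threshold is never exceeded.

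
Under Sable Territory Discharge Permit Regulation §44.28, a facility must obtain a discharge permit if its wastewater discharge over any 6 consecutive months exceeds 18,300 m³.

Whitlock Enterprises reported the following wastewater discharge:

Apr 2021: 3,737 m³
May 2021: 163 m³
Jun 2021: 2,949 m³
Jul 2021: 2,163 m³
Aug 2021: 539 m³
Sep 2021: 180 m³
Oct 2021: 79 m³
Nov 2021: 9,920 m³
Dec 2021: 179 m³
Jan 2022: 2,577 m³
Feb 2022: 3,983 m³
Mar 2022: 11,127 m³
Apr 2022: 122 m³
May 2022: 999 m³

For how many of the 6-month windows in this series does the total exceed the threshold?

Apr 2021–Sep 2021: 3,737 m³ + 163 m³ + 2,949 m³ + 2,163 m³ + 539 m³ + 180 m³ = 9,731 m³ (under)
May 2021–Oct 2021: 163 m³ + 2,949 m³ + 2,163 m³ + 539 m³ + 180 m³ + 79 m³ = 6,073 m³ (under)
Jun 2021–Nov 2021: 2,949 m³ + 2,163 m³ + 539 m³ + 180 m³ + 79 m³ + 9,920 m³ = 15,830 m³ (under)
Jul 2021–Dec 2021: 2,163 m³ + 539 m³ + 180 m³ + 79 m³ + 9,920 m³ + 179 m³ = 13,060 m³ (under)
Aug 2021–Jan 2022: 539 m³ + 180 m³ + 79 m³ + 9,920 m³ + 179 m³ + 2,577 m³ = 13,474 m³ (under)
Sep 2021–Feb 2022: 180 m³ + 79 m³ + 9,920 m³ + 179 m³ + 2,577 m³ + 3,983 m³ = 16,918 m³ (under)
Oct 2021–Mar 2022: 79 m³ + 9,920 m³ + 179 m³ + 2,577 m³ + 3,983 m³ + 11,127 m³ = 27,865 m³ (over)
Nov 2021–Apr 2022: 9,920 m³ + 179 m³ + 2,577 m³ + 3,983 m³ + 11,127 m³ + 122 m³ = 27,908 m³ (over)
Dec 2021–May 2022: 179 m³ + 2,577 m³ + 3,983 m³ + 11,127 m³ + 122 m³ + 999 m³ = 18,987 m³ (over)
3 windows exceed the threshold.

3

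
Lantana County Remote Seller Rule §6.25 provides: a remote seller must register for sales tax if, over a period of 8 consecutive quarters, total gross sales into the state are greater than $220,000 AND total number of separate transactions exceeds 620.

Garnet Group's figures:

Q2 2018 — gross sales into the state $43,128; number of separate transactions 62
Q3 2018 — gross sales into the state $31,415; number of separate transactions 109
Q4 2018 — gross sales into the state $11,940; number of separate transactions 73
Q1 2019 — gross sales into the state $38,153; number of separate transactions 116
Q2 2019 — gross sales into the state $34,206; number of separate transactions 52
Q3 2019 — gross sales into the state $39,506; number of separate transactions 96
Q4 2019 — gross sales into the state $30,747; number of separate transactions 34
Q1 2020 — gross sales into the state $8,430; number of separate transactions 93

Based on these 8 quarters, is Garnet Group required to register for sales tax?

Total gross sales into the state: $43,128 + $31,415 + $11,940 + $38,153 + $34,206 + $39,506 + $30,747 + $8,430 = $237,525 (> $220,000).
Total number of separate transactions: 62 + 109 + 73 + 116 + 52 + 96 + 34 + 93 = 635 (> 620).
The test is 'and': both thresholds are exceeded.

Yes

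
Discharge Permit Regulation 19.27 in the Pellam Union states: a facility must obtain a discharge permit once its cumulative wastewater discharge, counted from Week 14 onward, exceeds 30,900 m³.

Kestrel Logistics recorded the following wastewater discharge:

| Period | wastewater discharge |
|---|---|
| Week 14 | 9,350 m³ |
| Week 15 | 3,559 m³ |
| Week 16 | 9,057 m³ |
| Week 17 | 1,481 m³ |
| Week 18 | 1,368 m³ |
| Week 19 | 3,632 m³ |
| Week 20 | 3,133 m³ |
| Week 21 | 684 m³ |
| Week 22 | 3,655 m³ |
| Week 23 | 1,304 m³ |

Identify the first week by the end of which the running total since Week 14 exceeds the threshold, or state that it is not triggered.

Through Week 14: 9,350 m³
Through Week 15: 12,909 m³
Through Week 16: 21,966 m³
Through Week 17: 23,447 m³
Through Week 18: 24,815 m³
Through Week 19: 28,447 m³
Through Week 20: 31,580 m³ ← exceeds threshold

Week 20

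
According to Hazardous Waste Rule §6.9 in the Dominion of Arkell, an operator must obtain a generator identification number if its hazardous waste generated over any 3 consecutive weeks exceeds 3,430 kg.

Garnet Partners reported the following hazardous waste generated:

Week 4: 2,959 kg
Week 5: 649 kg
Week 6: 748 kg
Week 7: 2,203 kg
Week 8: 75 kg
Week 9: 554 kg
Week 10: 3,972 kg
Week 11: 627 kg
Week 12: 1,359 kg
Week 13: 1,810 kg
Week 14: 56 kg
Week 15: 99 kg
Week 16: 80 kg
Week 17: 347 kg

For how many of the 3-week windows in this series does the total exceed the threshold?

6

Week 4–Week 6: 2,959 kg + 649 kg + 748 kg = 4,356 kg (over)
Week 5–Week 7: 649 kg + 748 kg + 2,203 kg = 3,600 kg (over)
Week 6–Week 8: 748 kg + 2,203 kg + 75 kg = 3,026 kg (under)
Week 7–Week 9: 2,203 kg + 75 kg + 554 kg = 2,832 kg (under)
Week 8–Week 10: 75 kg + 554 kg + 3,972 kg = 4,601 kg (over)
Week 9–Week 11: 554 kg + 3,972 kg + 627 kg = 5,153 kg (over)
Week 10–Week 12: 3,972 kg + 627 kg + 1,359 kg = 5,958 kg (over)
Week 11–Week 13: 627 kg + 1,359 kg + 1,810 kg = 3,796 kg (over)
Week 12–Week 14: 1,359 kg + 1,810 kg + 56 kg = 3,225 kg (under)
Week 13–Week 15: 1,810 kg + 56 kg + 99 kg = 1,965 kg (under)
Week 14–Week 16: 56 kg + 99 kg + 80 kg = 235 kg (under)
Week 15–Week 17: 99 kg + 80 kg + 347 kg = 526 kg (under)
6 windows exceed the threshold.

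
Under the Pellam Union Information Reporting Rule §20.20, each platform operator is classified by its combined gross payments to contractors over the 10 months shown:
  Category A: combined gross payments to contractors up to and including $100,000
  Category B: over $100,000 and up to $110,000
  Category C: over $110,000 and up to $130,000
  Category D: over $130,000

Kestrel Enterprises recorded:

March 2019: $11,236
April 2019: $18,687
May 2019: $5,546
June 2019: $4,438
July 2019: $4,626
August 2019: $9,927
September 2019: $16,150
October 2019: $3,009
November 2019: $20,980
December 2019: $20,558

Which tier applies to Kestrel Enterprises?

Combined gross payments to contractors: $11,236 + $18,687 + $5,546 + $4,438 + $4,626 + $9,927 + $16,150 + $3,009 + $20,980 + $20,558 = $115,157.
$110,000 < $115,157 ≤ $130,000, so Category C applies.

Category C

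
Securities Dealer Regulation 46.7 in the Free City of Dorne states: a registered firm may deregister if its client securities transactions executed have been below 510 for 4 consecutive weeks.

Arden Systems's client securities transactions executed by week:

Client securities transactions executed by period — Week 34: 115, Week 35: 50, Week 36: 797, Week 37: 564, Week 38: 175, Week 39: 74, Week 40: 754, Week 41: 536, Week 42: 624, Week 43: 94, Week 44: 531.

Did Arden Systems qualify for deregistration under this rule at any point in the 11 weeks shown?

Weeks below 510: Week 34, Week 35, Week 38, Week 39, Week 43.
Longest run of consecutive weeks below the threshold: 2.
2 < 4, so Arden Systems never became eligible.

No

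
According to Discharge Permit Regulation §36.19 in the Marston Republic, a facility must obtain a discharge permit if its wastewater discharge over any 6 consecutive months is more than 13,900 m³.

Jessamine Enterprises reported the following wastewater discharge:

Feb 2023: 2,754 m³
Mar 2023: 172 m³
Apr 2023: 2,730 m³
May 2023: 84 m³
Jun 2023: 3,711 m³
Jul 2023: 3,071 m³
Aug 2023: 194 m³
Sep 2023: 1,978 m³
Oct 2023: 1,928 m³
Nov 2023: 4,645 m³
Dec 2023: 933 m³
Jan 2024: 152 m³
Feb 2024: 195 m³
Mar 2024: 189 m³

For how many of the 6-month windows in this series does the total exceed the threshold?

Feb 2023–Jul 2023: 2,754 m³ + 172 m³ + 2,730 m³ + 84 m³ + 3,711 m³ + 3,071 m³ = 12,522 m³ (under)
Mar 2023–Aug 2023: 172 m³ + 2,730 m³ + 84 m³ + 3,711 m³ + 3,071 m³ + 194 m³ = 9,962 m³ (under)
Apr 2023–Sep 2023: 2,730 m³ + 84 m³ + 3,711 m³ + 3,071 m³ + 194 m³ + 1,978 m³ = 11,768 m³ (under)
May 2023–Oct 2023: 84 m³ + 3,711 m³ + 3,071 m³ + 194 m³ + 1,978 m³ + 1,928 m³ = 10,966 m³ (under)
Jun 2023–Nov 2023: 3,711 m³ + 3,071 m³ + 194 m³ + 1,978 m³ + 1,928 m³ + 4,645 m³ = 15,527 m³ (over)
Jul 2023–Dec 2023: 3,071 m³ + 194 m³ + 1,978 m³ + 1,928 m³ + 4,645 m³ + 933 m³ = 12,749 m³ (under)
Aug 2023–Jan 2024: 194 m³ + 1,978 m³ + 1,928 m³ + 4,645 m³ + 933 m³ + 152 m³ = 9,830 m³ (under)
Sep 2023–Feb 2024: 1,978 m³ + 1,928 m³ + 4,645 m³ + 933 m³ + 152 m³ + 195 m³ = 9,831 m³ (under)
Oct 2023–Mar 2024: 1,928 m³ + 4,645 m³ + 933 m³ + 152 m³ + 195 m³ + 189 m³ = 8,042 m³ (under)
1 window exceeds the threshold.

1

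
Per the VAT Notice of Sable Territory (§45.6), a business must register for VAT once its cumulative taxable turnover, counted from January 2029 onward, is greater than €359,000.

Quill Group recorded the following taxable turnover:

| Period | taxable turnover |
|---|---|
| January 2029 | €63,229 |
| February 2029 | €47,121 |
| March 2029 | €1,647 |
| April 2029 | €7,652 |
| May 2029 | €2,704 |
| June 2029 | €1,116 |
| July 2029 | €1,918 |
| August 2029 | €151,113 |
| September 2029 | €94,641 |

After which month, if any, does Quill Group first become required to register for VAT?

September 2029

Through January 2029: €63,229
Through February 2029: €110,350
Through March 2029: €111,997
Through April 2029: €119,649
Through May 2029: €122,353
Through June 2029: €123,469
Through July 2029: €125,387
Through August 2029: €276,500
Through September 2029: €371,141 ← exceeds threshold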